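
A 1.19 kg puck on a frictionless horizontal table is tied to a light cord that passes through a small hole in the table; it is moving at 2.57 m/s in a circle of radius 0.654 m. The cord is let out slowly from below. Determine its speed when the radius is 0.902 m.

The only horizontal force on the mass is along the cord (radial), so it exerts no torque about the hole and angular momentum m v r is conserved.
v₂ = v₁ r₁ / r₂ = (2.57)(0.654) / (0.902) = 1.863 m/s.

v₂ ≈ 1.86 m/s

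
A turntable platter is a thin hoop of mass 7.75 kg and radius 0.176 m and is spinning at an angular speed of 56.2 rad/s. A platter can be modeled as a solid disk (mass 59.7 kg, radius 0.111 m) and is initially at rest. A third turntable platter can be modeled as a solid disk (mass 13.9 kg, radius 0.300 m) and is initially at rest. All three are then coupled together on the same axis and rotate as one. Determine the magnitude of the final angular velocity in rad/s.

|ω_f| ≈ 10.9 rad/s

The coupling torques are internal; angular momentum about the shared axis is conserved.
Moments of inertia: I_A = (7.75)(0.176)² = 0.2401 kg·m²; I_B = ½(59.7)(0.111)² = 0.3678 kg·m²; I_C = ½(13.9)(0.300)² = 0.6255 kg·m².
Taking A's sense as positive: L = (0.2401)(56.2) = 13.49 kg·m²·rad/s.
Combined I = 0.2401 + 0.3678 + 0.6255 = 1.233 kg·m².
ω_f = L / I = 13.49 / 1.233 = 10.94 rad/s.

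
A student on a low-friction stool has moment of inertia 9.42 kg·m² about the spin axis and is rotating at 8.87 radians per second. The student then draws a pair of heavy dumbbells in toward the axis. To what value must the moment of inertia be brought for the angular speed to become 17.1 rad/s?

I₂ ≈ 4.89 kg·m²

With no external torque about the axis, L is conserved: I₁ω₁ = I₂ω₂.
I₂ = I₁ω₁ / ω₂ = (9.42)(8.87) / (17.1) = 4.886 kg·m².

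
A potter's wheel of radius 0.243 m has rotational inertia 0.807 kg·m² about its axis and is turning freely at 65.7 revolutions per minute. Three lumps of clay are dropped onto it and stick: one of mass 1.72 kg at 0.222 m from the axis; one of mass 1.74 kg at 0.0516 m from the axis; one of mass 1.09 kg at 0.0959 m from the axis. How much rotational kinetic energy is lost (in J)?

The added mass arrives with no angular momentum about the axis, and any external torque about the axis is negligible, so the system's angular momentum is conserved.
Added inertia Σmr² = (1.72)(0.222)² + (1.74)(0.0516)² + (1.09)(0.0959)² = 0.09943 kg·m²; I_f = 0.8070 + 0.09943 = 0.9064 kg·m².
ω_f = I_p ω_i / I_f = (0.8070)(65.7) / 0.9064 = 58.49 rpm.
KE_i = ½(0.8070)(6.880 rad/s)² = 19.10 J; KE_f = ½(0.9064)(6.125)² = 17.00 J.

energy lost ≈ 2.10 J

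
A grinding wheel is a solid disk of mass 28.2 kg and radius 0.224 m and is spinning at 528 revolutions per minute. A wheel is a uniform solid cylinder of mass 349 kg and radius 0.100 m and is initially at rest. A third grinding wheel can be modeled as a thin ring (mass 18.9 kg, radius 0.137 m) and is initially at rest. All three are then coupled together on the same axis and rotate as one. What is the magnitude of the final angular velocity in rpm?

|ω_f| ≈ 133 rpm

The coupling torques are internal; angular momentum about the shared axis is conserved.
Moments of inertia: I_A = ½(28.2)(0.224)² = 0.7075 kg·m²; I_B = ½(349)(0.100)² = 1.745 kg·m²; I_C = (18.9)(0.137)² = 0.3547 kg·m².
Taking A's sense as positive: L = (0.7075)(528) = 373.6 kg·m²·rpm.
Combined I = 0.7075 + 1.745 + 0.3547 = 2.807 kg·m².
ω_f = L / I = 373.6 / 2.807 = 133.1 rpm.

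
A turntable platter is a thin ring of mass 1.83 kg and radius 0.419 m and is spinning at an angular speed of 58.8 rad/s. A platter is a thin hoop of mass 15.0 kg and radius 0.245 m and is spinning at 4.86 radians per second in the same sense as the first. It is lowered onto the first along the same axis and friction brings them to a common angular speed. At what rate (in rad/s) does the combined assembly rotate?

No external torque acts about the common axis, so total angular momentum is conserved.
Moments of inertia: I_A = (1.83)(0.419)² = 0.3213 kg·m²; I_B = (15.0)(0.245)² = 0.9004 kg·m².
Taking A's sense as positive: L = (0.3213)(58.8) + (0.9004)(4.86) = 23.27 kg·m²·rad/s.
Combined I = 0.3213 + 0.9004 = 1.222 kg·m².
ω_f = L / I = 23.27 / 1.222 = 19.05 rad/s.

|ω_f| ≈ 19.0 rad/s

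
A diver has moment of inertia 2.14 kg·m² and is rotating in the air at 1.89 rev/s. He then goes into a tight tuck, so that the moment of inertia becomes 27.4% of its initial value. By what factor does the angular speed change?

ω₂/ω₁ ≈ 3.65

With no external torque about the axis, L is conserved: I₁ω₁ = I₂ω₂.
I₂ = 0.274 × 2.14 = 0.5864 kg·m².
ω₂/ω₁ = I₁/I₂ = 2.140 / 0.5864 = 3.650.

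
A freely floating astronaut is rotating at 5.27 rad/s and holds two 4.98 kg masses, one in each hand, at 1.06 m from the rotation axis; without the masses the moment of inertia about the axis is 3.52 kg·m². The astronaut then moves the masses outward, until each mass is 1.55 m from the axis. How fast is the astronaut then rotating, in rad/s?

ω₂ ≈ 2.82 rad/s

With no external torque about the axis, L is conserved: I₁ω₁ = I₂ω₂.
I₁ = 3.52 + 2(4.98)(1.06)² = 14.71 kg·m²; I₂ = 3.52 + 2(4.98)(1.55)² = 27.45 kg·m².
ω₂ = I₁ω₁ / I₂ = (14.71)(5.27 rad/s) / (27.45) = 2.824 rad/s.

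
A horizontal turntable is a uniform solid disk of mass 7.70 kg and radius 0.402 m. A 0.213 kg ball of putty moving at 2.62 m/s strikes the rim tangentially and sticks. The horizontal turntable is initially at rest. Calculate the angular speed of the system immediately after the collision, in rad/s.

|ω_f| ≈ 0.342 rad/s

The axle reaction passes through the axle and exerts no torque about it; angular momentum about the axle is conserved through the impact.
I_p = ½(7.70)(0.402)² = 0.6222 kg·m². Taking the sense of the ball of putty's angular momentum as positive, L_{ball} = m v R = (0.213)(2.62)(0.402) = 0.2243 kg·m²/s.
L_i = 0 + 0.2243 = 0.2243 kg·m²/s.
After sticking, I_f = I_p + m R² = 0.6222 + (0.213)(0.402)² = 0.6566 kg·m².
ω_f = L_i / I_f = 0.2243 / 0.6566 = 0.3417 rad/s.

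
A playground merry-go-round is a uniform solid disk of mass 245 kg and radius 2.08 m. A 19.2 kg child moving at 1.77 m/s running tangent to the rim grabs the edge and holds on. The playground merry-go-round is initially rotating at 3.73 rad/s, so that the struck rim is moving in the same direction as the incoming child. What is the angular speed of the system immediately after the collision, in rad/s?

|ω_f| ≈ 3.34 rad/s

About the axle the impulsive forces during the collision are internal, so angular momentum about that axis is conserved.
I_p = ½(245)(2.08)² = 530.0 kg·m². Taking the sense of the child's angular momentum as positive, L_{child} = m v R = (19.2)(1.77)(2.08) = 70.69 kg·m²/s.
L_i = +I_p ω_p + m v R = +(530.0)(3.73) + 70.69 = 2048 kg·m²/s.
After sticking, I_f = I_p + m R² = 530.0 + (19.2)(2.08)² = 613.1 kg·m².
ω_f = L_i / I_f = 2048 / 613.1 = 3.340 rad/s.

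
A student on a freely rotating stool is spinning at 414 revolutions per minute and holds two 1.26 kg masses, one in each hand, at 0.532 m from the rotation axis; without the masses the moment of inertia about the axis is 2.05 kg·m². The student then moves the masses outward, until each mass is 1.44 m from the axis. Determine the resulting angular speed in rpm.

Angular momentum about the spin axis is conserved since the torque about it is zero.
I₁ = 2.05 + 2(1.26)(0.532)² = 2.763 kg·m²; I₂ = 2.05 + 2(1.26)(1.44)² = 7.275 kg·m².
ω₂ = I₁ω₁ / I₂ = (2.763)(414 rpm) / (7.275) = 157.2 rpm.

ω₂ ≈ 157 rpm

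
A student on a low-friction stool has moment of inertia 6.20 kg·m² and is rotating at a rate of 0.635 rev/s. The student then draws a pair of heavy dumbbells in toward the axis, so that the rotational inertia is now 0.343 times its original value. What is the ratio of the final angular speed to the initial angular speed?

Angular momentum about the spin axis is conserved since the torque about it is zero.
I₂ = 0.343 × 6.20 = 2.127 kg·m².
ω₂/ω₁ = I₁/I₂ = 6.200 / 2.127 = 2.915.

ω₂/ω₁ ≈ 2.92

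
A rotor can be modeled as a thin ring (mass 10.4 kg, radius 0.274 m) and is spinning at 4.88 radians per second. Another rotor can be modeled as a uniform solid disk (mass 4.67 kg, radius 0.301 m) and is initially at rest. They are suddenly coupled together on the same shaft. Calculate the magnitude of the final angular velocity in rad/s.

No external torque acts about the common axis, so total angular momentum is conserved.
Moments of inertia: I_A = (10.4)(0.274)² = 0.7808 kg·m²; I_B = ½(4.67)(0.301)² = 0.2116 kg·m².
Taking A's sense as positive: L = (0.7808)(4.88) = 3.810 kg·m²·rad/s.
Combined I = 0.7808 + 0.2116 = 0.9923 kg·m².
ω_f = L / I = 3.810 / 0.9923 = 3.840 rad/s.

|ω_f| ≈ 3.84 rad/s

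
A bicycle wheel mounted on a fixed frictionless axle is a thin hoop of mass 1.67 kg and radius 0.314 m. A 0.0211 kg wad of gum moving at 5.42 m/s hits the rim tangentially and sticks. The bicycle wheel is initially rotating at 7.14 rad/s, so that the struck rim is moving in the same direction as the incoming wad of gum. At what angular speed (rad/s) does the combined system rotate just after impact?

About the axle the impulsive forces during the collision are internal, so angular momentum about that axis is conserved.
I_p = (1.67)(0.314)² = 0.1647 kg·m². Taking the sense of the wad of gum's angular momentum as positive, L_{wad} = m v R = (0.0211)(5.42)(0.314) = 0.03591 kg·m²/s.
L_i = +I_p ω_p + m v R = +(0.1647)(7.14) + 0.03591 = 1.212 kg·m²/s.
After sticking, I_f = I_p + m R² = 0.1647 + (0.0211)(0.314)² = 0.1667 kg·m².
ω_f = L_i / I_f = 1.212 / 0.1667 = 7.266 rad/s.

|ω_f| ≈ 7.27 rad/s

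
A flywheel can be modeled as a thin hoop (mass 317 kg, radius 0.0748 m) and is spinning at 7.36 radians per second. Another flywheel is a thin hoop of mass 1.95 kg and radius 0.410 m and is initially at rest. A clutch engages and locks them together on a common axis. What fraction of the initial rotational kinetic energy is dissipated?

fraction ≈ 0.156

No external torque acts about the common axis, so total angular momentum is conserved.
Moments of inertia: I_A = (317)(0.0748)² = 1.774 kg·m²; I_B = (1.95)(0.410)² = 0.3278 kg·m².
Taking A's sense as positive: L = (1.774)(7.36) = 13.05 kg·m²·rad/s.
Combined I = 1.774 + 0.3278 = 2.101 kg·m².
ω_f = L / I = 13.05 / 2.101 = 6.212 rad/s.
KE_i = ½ΣIω² = 48.04 J; KE_f = ½(2.101)(6.212)² = 40.54 J.
Fraction dissipated = (KE_i − KE_f)/KE_i = 0.1560.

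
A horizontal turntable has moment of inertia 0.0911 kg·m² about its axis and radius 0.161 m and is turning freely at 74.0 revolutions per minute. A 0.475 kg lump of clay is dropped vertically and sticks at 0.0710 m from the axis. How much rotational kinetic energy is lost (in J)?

energy lost ≈ 0.0701 J

No external torque acts about the axis; L_before = L_after.
Added inertia Σmr² = (0.475)(0.0710)² = 0.002394 kg·m²; I_f = 0.09110 + 0.002394 = 0.09349 kg·m².
ω_f = I_p ω_i / I_f = (0.09110)(74.0) / 0.09349 = 72.10 rpm.
KE_i = ½(0.09110)(7.749 rad/s)² = 2.735 J; KE_f = ½(0.09349)(7.551)² = 2.665 J.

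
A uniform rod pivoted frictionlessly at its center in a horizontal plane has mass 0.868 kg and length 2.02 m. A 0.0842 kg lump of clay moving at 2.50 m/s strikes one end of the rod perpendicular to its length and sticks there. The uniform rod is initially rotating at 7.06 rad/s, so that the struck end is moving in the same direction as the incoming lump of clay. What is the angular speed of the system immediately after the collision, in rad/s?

|ω_f| ≈ 6.03 rad/s

The axle reaction passes through the pivot and exerts no torque about it; angular momentum about the pivot is conserved through the impact.
I_p = (1/12)(0.868)(2.02)² = 0.2951 kg·m². Taking the sense of the lump of clay's angular momentum as positive, L_{lump} = m v R = (0.0842)(2.50)(2.02/2) = 0.2126 kg·m²/s.
L_i = +I_p ω_p + m v R = +(0.2951)(7.06) + 0.2126 = 2.296 kg·m²/s.
After sticking, I_f = I_p + m R² = 0.2951 + (0.0842)(2.02/2)² = 0.3810 kg·m².
ω_f = L_i / I_f = 2.296 / 0.3810 = 6.027 rad/s.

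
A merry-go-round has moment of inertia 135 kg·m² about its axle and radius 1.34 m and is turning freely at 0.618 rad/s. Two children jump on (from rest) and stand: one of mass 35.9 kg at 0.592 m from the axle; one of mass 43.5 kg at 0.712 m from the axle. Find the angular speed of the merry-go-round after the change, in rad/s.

ω_f ≈ 0.492 rad/s

The added mass arrives with no angular momentum about the axle, and any external torque about the axle is negligible, so the system's angular momentum is conserved.
Added inertia Σmr² = (35.9)(0.592)² + (43.5)(0.712)² = 34.63 kg·m²; I_f = 135.0 + 34.63 = 169.6 kg·m².
ω_f = I_p ω_i / I_f = (135.0)(0.618) / 169.6 = 0.4918 rad/s.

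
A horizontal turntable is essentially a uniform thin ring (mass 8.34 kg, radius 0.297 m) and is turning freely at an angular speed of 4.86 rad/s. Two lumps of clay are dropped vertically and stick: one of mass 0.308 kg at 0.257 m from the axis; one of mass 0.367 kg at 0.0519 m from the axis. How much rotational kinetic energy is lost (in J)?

energy lost ≈ 0.245 J

No external torque acts about the axis; L_before = L_after.
I_p = (8.34)(0.297)² = 0.7357 kg·m².
Added inertia Σmr² = (0.308)(0.257)² + (0.367)(0.0519)² = 0.02133 kg·m²; I_f = 0.7357 + 0.02133 = 0.7570 kg·m².
ω_f = I_p ω_i / I_f = (0.7357)(4.86) / 0.7570 = 4.723 rad/s.
KE_i = ½(0.7357)(4.860 rad/s)² = 8.688 J; KE_f = ½(0.7570)(4.723)² = 8.443 J.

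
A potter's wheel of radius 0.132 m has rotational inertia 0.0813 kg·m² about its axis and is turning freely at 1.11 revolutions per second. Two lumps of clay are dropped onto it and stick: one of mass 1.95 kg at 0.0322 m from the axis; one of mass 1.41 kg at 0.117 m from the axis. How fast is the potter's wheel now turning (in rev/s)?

ω_f ≈ 0.879 rev/s

No external torque acts about the axis; L_before = L_after.
Added inertia Σmr² = (1.95)(0.0322)² + (1.41)(0.117)² = 0.02132 kg·m²; I_f = 0.08130 + 0.02132 = 0.1026 kg·m².
ω_f = I_p ω_i / I_f = (0.08130)(1.11) / 0.1026 = 0.8794 rev/s.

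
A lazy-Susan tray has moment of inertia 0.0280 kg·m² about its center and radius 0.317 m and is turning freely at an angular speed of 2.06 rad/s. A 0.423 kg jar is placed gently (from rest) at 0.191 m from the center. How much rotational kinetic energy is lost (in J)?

No external torque acts about the center; L_before = L_after.
Added inertia Σmr² = (0.423)(0.191)² = 0.01543 kg·m²; I_f = 0.02800 + 0.01543 = 0.04343 kg·m².
ω_f = I_p ω_i / I_f = (0.02800)(2.06) / 0.04343 = 1.328 rad/s.
KE_i = ½(0.02800)(2.060 rad/s)² = 0.05941 J; KE_f = ½(0.04343)(1.328)² = 0.03830 J.

energy lost ≈ 0.0211 J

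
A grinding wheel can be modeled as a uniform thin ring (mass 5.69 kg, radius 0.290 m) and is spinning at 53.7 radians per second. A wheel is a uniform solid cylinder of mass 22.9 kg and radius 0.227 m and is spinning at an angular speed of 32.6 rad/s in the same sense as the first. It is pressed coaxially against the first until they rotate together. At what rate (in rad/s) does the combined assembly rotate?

The coupling torques are internal; angular momentum about the shared axis is conserved.
Moments of inertia: I_A = (5.69)(0.290)² = 0.4785 kg·m²; I_B = ½(22.9)(0.227)² = 0.5900 kg·m².
Taking A's sense as positive: L = (0.4785)(53.7) + (0.5900)(32.6) = 44.93 kg·m²·rad/s.
Combined I = 0.4785 + 0.5900 = 1.069 kg·m².
ω_f = L / I = 44.93 / 1.069 = 42.05 rad/s.

|ω_f| ≈ 42.0 rad/s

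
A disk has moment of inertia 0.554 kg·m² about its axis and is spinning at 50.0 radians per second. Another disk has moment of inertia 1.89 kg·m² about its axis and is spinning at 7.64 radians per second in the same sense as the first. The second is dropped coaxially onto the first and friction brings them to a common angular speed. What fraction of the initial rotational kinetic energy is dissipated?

fraction ≈ 0.514

No external torque acts about the common axis, so total angular momentum is conserved.
Taking A's sense as positive: L = (0.5540)(50.0) + (1.890)(7.64) = 42.14 kg·m²·rad/s.
Combined I = 0.5540 + 1.890 = 2.444 kg·m².
ω_f = L / I = 42.14 / 2.444 = 17.24 rad/s.
KE_i = ½ΣIω² = 747.7 J; KE_f = ½(2.444)(17.24)² = 363.3 J.
Fraction dissipated = (KE_i − KE_f)/KE_i = 0.5141.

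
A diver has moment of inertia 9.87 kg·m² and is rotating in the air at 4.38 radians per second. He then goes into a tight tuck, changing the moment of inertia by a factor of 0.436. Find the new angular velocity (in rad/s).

With no external torque about the axis, L is conserved: I₁ω₁ = I₂ω₂.
I₂ = 0.436 × 9.87 = 4.303 kg·m².
ω₂ = I₁ω₁ / I₂ = (9.870)(4.38 rad/s) / (4.303) = 10.05 rad/s.

ω₂ ≈ 10.0 rad/s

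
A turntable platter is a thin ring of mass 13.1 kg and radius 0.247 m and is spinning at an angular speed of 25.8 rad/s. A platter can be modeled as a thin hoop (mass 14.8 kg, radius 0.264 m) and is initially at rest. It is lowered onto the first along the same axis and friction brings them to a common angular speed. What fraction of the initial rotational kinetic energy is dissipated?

The coupling torques are internal; angular momentum about the shared axis is conserved.
Moments of inertia: I_A = (13.1)(0.247)² = 0.7992 kg·m²; I_B = (14.8)(0.264)² = 1.032 kg·m².
Taking A's sense as positive: L = (0.7992)(25.8) = 20.62 kg·m²·rad/s.
Combined I = 0.7992 + 1.032 = 1.831 kg·m².
ω_f = L / I = 20.62 / 1.831 = 11.26 rad/s.
KE_i = ½ΣIω² = 266.0 J; KE_f = ½(1.831)(11.26)² = 116.1 J.
Fraction dissipated = (KE_i − KE_f)/KE_i = 0.5634.

fraction ≈ 0.563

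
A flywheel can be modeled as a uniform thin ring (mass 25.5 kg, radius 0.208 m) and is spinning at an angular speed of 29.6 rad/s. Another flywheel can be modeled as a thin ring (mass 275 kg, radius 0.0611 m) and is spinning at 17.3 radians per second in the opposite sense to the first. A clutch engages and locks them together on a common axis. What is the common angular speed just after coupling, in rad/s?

|ω_f| ≈ 6.99 rad/s

No external torque acts about the common axis, so total angular momentum is conserved.
Moments of inertia: I_A = (25.5)(0.208)² = 1.103 kg·m²; I_B = (275)(0.0611)² = 1.027 kg·m².
Taking A's sense as positive: L = (1.103)(29.6) − (1.027)(17.3) = 14.89 kg·m²·rad/s.
Combined I = 1.103 + 1.027 = 2.130 kg·m².
ω_f = L / I = 14.89 / 2.130 = 6.993 rad/s.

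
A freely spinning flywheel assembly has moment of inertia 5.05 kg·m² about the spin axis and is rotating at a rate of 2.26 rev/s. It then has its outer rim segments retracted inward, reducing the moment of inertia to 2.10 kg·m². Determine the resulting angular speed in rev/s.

ω₂ ≈ 5.43 rev/s

Angular momentum about the spin axis is conserved since the torque about it is zero.
ω₂ = I₁ω₁ / I₂ = (5.050)(2.26 rev/s) / (2.100) = 5.435 rev/s.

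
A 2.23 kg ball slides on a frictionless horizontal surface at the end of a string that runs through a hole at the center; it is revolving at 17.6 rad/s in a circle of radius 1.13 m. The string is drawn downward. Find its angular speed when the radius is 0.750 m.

ω₂ ≈ 40.0 rad/s

No torque about the axis ⇒ m r₁² ω₁ = m r₂² ω₂.
ω₂ = ω₁ (r₁/r₂)² = (17.6)(1.13/0.750)² = 39.95 rad/s.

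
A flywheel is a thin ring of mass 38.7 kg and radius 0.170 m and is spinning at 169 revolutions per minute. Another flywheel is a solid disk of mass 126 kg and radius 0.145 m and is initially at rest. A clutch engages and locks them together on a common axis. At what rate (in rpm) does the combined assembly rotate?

No external torque acts about the common axis, so total angular momentum is conserved.
Moments of inertia: I_A = (38.7)(0.170)² = 1.118 kg·m²; I_B = ½(126)(0.145)² = 1.325 kg·m².
Taking A's sense as positive: L = (1.118)(169) = 189.0 kg·m²·rpm.
Combined I = 1.118 + 1.325 = 2.443 kg·m².
ω_f = L / I = 189.0 / 2.443 = 77.37 rpm.

|ω_f| ≈ 77.4 rpm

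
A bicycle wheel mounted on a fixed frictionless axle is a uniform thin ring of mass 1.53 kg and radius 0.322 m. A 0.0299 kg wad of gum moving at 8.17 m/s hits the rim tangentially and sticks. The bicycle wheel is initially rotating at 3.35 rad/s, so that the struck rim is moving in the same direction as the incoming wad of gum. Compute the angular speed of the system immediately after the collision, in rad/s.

The axle reaction passes through the axle and exerts no torque about it; angular momentum about the axle is conserved through the impact.
I_p = (1.53)(0.322)² = 0.1586 kg·m². Taking the sense of the wad of gum's angular momentum as positive, L_{wad} = m v R = (0.0299)(8.17)(0.322) = 0.07866 kg·m²/s.
L_i = +I_p ω_p + m v R = +(0.1586)(3.35) + 0.07866 = 0.6101 kg·m²/s.
After sticking, I_f = I_p + m R² = 0.1586 + (0.0299)(0.322)² = 0.1617 kg·m².
ω_f = L_i / I_f = 0.6101 / 0.1617 = 3.772 rad/s.

|ω_f| ≈ 3.77 rad/s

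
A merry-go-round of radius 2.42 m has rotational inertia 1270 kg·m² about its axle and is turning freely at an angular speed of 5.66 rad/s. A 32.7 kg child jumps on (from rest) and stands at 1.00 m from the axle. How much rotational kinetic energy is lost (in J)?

No external torque acts about the axle; L_before = L_after.
Added inertia Σmr² = (32.7)(1.00)² = 32.70 kg·m²; I_f = 1270 + 32.70 = 1303 kg·m².
ω_f = I_p ω_i / I_f = (1270)(5.66) / 1303 = 5.518 rad/s.
KE_i = ½(1270)(5.660 rad/s)² = 20340 J; KE_f = ½(1303)(5.518)² = 19830 J.

energy lost ≈ 511 J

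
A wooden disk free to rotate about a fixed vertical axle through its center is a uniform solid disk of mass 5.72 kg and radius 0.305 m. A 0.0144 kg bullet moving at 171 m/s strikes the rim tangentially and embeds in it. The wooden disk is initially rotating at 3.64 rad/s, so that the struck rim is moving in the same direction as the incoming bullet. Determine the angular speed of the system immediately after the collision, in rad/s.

The axle reaction passes through the axle and exerts no torque about it; angular momentum about the axle is conserved through the impact.
I_p = ½(5.72)(0.305)² = 0.2661 kg·m². Taking the sense of the bullet's angular momentum as positive, L_{bullet} = m v R = (0.0144)(171)(0.305) = 0.7510 kg·m²/s.
L_i = +I_p ω_p + m v R = +(0.2661)(3.64) + 0.7510 = 1.719 kg·m²/s.
After sticking, I_f = I_p + m R² = 0.2661 + (0.0144)(0.305)² = 0.2674 kg·m².
ω_f = L_i / I_f = 1.719 / 0.2674 = 6.431 rad/s.

|ω_f| ≈ 6.43 rad/s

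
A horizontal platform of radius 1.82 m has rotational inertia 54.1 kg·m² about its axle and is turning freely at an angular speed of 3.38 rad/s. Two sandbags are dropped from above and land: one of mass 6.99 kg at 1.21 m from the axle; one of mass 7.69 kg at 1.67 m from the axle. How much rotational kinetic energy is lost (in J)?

energy lost ≈ 114 J

The added mass arrives with no angular momentum about the axle, and any external torque about the axle is negligible, so the system's angular momentum is conserved.
Added inertia Σmr² = (6.99)(1.21)² + (7.69)(1.67)² = 31.68 kg·m²; I_f = 54.10 + 31.68 = 85.78 kg·m².
ω_f = I_p ω_i / I_f = (54.10)(3.38) / 85.78 = 2.132 rad/s.
KE_i = ½(54.10)(3.380 rad/s)² = 309.0 J; KE_f = ½(85.78)(2.132)² = 194.9 J.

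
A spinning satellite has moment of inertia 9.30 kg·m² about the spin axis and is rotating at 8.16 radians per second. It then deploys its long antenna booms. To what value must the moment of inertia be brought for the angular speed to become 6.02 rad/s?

No external torque acts about the spin axis, so angular momentum is conserved.
I₂ = I₁ω₁ / ω₂ = (9.30)(8.16) / (6.02) = 12.61 kg·m².

I₂ ≈ 12.6 kg·m²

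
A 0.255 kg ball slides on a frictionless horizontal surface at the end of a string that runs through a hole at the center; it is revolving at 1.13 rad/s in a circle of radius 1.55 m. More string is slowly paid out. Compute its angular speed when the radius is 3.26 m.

ω₂ ≈ 0.255 rad/s

No torque about the axis ⇒ m r₁² ω₁ = m r₂² ω₂.
ω₂ = ω₁ (r₁/r₂)² = (1.13)(1.55/3.26)² = 0.2555 rad/s.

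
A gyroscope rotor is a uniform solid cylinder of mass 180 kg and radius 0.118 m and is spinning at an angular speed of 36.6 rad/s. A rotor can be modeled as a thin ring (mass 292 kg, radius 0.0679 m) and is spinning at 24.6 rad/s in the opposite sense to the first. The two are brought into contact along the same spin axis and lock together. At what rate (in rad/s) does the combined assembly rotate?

No external torque acts about the common axis, so total angular momentum is conserved.
Moments of inertia: I_A = ½(180)(0.118)² = 1.253 kg·m²; I_B = (292)(0.0679)² = 1.346 kg·m².
Taking A's sense as positive: L = (1.253)(36.6) − (1.346)(24.6) = 12.75 kg·m²·rad/s.
Combined I = 1.253 + 1.346 = 2.599 kg·m².
ω_f = L / I = 12.75 / 2.599 = 4.904 rad/s.

|ω_f| ≈ 4.90 rad/s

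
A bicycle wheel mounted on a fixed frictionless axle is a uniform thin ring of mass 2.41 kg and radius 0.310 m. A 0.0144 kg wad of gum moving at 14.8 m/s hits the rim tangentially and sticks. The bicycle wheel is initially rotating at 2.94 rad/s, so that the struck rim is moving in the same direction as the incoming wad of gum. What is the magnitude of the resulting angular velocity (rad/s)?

The axle reaction passes through the axle and exerts no torque about it; angular momentum about the axle is conserved through the impact.
I_p = (2.41)(0.310)² = 0.2316 kg·m². Taking the sense of the wad of gum's angular momentum as positive, L_{wad} = m v R = (0.0144)(14.8)(0.310) = 0.06607 kg·m²/s.
L_i = +I_p ω_p + m v R = +(0.2316)(2.94) + 0.06607 = 0.7470 kg·m²/s.
After sticking, I_f = I_p + m R² = 0.2316 + (0.0144)(0.310)² = 0.2330 kg·m².
ω_f = L_i / I_f = 0.7470 / 0.2330 = 3.206 rad/s.

|ω_f| ≈ 3.21 rad/s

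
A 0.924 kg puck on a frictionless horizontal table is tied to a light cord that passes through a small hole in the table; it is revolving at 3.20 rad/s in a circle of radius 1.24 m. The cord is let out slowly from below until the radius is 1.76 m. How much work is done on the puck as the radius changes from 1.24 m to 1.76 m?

No torque about the axis ⇒ m r₁² ω₁ = m r₂² ω₂.
ω₂ = ω₁ (r₁/r₂)² = (3.20)(1.24/1.76)² = 1.588 rad/s.
W = ΔKE = ½m(v₂² − v₁²) = -3.663 J.

W ≈ -3.66 J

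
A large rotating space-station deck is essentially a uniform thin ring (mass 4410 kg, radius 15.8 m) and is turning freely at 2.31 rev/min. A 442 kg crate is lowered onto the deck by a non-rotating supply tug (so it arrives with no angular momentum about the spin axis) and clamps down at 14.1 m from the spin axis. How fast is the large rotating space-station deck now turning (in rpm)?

The added mass arrives with no angular momentum about the spin axis, and any external torque about the spin axis is negligible, so the system's angular momentum is conserved.
I_p = (4410)(15.8)² = 1.101e+06 kg·m².
Added inertia Σmr² = (442)(14.1)² = 87870 kg·m²; I_f = 1.101e+06 + 87870 = 1.189e+06 kg·m².
ω_f = I_p ω_i / I_f = (1.101e+06)(2.31) / 1.189e+06 = 2.139 rpm.

ω_f ≈ 2.14 rpm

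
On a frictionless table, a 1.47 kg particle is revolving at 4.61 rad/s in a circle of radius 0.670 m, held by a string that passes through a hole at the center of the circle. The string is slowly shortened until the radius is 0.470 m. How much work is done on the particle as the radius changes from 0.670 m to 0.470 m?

W ≈ 7.24 J

The constraining force is radial, so m r² ω about the center is conserved.
ω₂ = ω₁ (r₁/r₂)² = (4.61)(0.670/0.470)² = 9.368 rad/s.
W = ΔKE = ½m(v₂² − v₁²) = 7.237 J.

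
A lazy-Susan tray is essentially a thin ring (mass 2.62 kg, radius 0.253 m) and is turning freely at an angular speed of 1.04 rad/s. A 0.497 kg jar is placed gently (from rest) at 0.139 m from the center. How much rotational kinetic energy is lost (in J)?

No external torque acts about the center; L_before = L_after.
I_p = (2.62)(0.253)² = 0.1677 kg·m².
Added inertia Σmr² = (0.497)(0.139)² = 0.009603 kg·m²; I_f = 0.1677 + 0.009603 = 0.1773 kg·m².
ω_f = I_p ω_i / I_f = (0.1677)(1.04) / 0.1773 = 0.9837 rad/s.
KE_i = ½(0.1677)(1.040 rad/s)² = 0.09069 J; KE_f = ½(0.1773)(0.9837)² = 0.08578 J.

energy lost ≈ 0.00491 J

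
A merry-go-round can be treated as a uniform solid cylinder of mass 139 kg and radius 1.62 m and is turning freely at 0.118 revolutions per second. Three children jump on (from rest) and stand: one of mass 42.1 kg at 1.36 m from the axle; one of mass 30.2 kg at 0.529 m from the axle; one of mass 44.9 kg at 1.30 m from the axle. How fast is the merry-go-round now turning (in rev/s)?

ω_f ≈ 0.0625 rev/s

No external torque acts about the axle; L_before = L_after.
I_p = ½(139)(1.62)² = 182.4 kg·m².
Added inertia Σmr² = (42.1)(1.36)² + (30.2)(0.529)² + (44.9)(1.30)² = 162.2 kg·m²; I_f = 182.4 + 162.2 = 344.6 kg·m².
ω_f = I_p ω_i / I_f = (182.4)(0.118) / 344.6 = 0.06246 rev/s.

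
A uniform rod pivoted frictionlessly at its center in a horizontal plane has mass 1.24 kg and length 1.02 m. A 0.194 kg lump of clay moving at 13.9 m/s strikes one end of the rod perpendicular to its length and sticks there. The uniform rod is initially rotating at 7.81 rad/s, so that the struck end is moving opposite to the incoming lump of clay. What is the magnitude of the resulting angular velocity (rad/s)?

The axle reaction passes through the pivot and exerts no torque about it; angular momentum about the pivot is conserved through the impact.
I_p = (1/12)(1.24)(1.02)² = 0.1075 kg·m². Taking the sense of the lump of clay's angular momentum as positive, L_{lump} = m v R = (0.194)(13.9)(1.02/2) = 1.375 kg·m²/s.
L_i = −I_p ω_p + m v R = −(0.1075)(7.81) + 1.375 = 0.5356 kg·m²/s.
After sticking, I_f = I_p + m R² = 0.1075 + (0.194)(1.02/2)² = 0.1580 kg·m².
ω_f = L_i / I_f = 0.5356 / 0.1580 = 3.391 rad/s.

|ω_f| ≈ 3.39 rad/s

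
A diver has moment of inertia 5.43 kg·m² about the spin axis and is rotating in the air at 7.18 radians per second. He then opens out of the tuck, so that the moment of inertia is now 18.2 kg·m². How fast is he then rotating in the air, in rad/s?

Angular momentum about the spin axis is conserved since the torque about it is zero.
ω₂ = I₁ω₁ / I₂ = (5.430)(7.18 rad/s) / (18.20) = 2.142 rad/s.

ω₂ ≈ 2.14 rad/s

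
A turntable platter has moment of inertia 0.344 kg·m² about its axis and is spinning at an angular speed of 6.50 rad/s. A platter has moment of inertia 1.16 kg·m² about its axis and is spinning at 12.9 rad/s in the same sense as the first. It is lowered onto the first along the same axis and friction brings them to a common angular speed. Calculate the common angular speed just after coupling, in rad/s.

|ω_f| ≈ 11.4 rad/s

No external torque acts about the common axis, so total angular momentum is conserved.
Taking A's sense as positive: L = (0.3440)(6.50) + (1.160)(12.9) = 17.20 kg·m²·rad/s.
Combined I = 0.3440 + 1.160 = 1.504 kg·m².
ω_f = L / I = 17.20 / 1.504 = 11.44 rad/s.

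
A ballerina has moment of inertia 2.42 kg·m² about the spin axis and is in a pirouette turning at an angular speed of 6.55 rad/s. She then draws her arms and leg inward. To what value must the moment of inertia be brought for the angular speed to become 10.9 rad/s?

I₂ ≈ 1.45 kg·m²

Angular momentum about the spin axis is conserved since the torque about it is zero.
I₂ = I₁ω₁ / ω₂ = (2.42)(6.55) / (10.9) = 1.454 kg·m².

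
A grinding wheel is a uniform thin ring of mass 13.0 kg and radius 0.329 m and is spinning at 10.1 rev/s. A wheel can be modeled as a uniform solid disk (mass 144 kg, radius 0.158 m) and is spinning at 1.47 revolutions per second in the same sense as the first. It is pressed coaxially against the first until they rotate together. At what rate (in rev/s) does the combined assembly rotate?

|ω_f| ≈ 5.26 rev/s

No external torque acts about the common axis, so total angular momentum is conserved.
Moments of inertia: I_A = (13.0)(0.329)² = 1.407 kg·m²; I_B = ½(144)(0.158)² = 1.797 kg·m².
Taking A's sense as positive: L = (1.407)(10.1) + (1.797)(1.47) = 16.85 kg·m²·rev/s.
Combined I = 1.407 + 1.797 = 3.205 kg·m².
ω_f = L / I = 16.85 / 3.205 = 5.259 rev/s.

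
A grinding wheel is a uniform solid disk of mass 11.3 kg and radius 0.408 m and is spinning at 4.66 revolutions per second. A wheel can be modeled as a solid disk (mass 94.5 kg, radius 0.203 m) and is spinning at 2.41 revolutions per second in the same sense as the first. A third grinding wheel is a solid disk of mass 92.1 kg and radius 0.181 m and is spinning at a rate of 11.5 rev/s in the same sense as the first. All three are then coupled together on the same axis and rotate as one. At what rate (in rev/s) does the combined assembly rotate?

The coupling torques are internal; angular momentum about the shared axis is conserved.
Moments of inertia: I_A = ½(11.3)(0.408)² = 0.9405 kg·m²; I_B = ½(94.5)(0.203)² = 1.947 kg·m²; I_C = ½(92.1)(0.181)² = 1.509 kg·m².
Taking A's sense as positive: L = (0.9405)(4.66) + (1.947)(2.41) + (1.509)(11.5) = 26.42 kg·m²·rev/s.
Combined I = 0.9405 + 1.947 + 1.509 = 4.396 kg·m².
ω_f = L / I = 26.42 / 4.396 = 6.011 rev/s.

|ω_f| ≈ 6.01 rev/s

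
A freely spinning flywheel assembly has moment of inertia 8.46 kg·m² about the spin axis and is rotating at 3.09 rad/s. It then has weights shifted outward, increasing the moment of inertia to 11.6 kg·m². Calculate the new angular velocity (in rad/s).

ω₂ ≈ 2.25 rad/s

No external torque acts about the spin axis, so angular momentum is conserved.
ω₂ = I₁ω₁ / I₂ = (8.460)(3.09 rad/s) / (11.60) = 2.254 rad/s.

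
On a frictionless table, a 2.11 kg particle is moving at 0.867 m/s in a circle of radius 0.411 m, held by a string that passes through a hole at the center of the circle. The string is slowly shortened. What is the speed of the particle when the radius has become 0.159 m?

Central (radial) force ⇒ zero torque about the center ⇒ m v r is constant.
v₂ = v₁ r₁ / r₂ = (0.867)(0.411) / (0.159) = 2.241 m/s.

v₂ ≈ 2.24 m/s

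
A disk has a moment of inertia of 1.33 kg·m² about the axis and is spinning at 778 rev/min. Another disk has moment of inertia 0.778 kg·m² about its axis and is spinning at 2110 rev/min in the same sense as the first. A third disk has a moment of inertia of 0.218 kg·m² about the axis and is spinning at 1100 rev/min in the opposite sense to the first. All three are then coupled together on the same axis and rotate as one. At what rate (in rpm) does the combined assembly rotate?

|ω_f| ≈ 1050 rpm

No external torque acts about the common axis, so total angular momentum is conserved.
Taking A's sense as positive: L = (1.330)(778) + (0.7780)(2110) − (0.2180)(1100) = 2437 kg·m²·rpm.
Combined I = 1.330 + 0.7780 + 0.2180 = 2.326 kg·m².
ω_f = L / I = 2437 / 2.326 = 1048 rpm.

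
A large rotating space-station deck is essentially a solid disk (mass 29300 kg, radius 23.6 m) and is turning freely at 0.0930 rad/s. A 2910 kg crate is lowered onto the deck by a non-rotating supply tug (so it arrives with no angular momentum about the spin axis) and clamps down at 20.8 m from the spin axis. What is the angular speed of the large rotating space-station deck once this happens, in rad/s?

ω_f ≈ 0.0806 rad/s

No external torque acts about the spin axis; L_before = L_after.
I_p = ½(29300)(23.6)² = 8.159e+06 kg·m².
Added inertia Σmr² = (2910)(20.8)² = 1.259e+06 kg·m²; I_f = 8.159e+06 + 1.259e+06 = 9.418e+06 kg·m².
ω_f = I_p ω_i / I_f = (8.159e+06)(0.0930) / 9.418e+06 = 0.08057 rad/s.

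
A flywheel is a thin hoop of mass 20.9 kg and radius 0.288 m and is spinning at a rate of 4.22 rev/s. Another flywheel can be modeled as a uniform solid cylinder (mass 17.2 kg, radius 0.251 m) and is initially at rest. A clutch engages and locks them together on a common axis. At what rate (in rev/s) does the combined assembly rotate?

The coupling torques are internal; angular momentum about the shared axis is conserved.
Moments of inertia: I_A = (20.9)(0.288)² = 1.734 kg·m²; I_B = ½(17.2)(0.251)² = 0.5418 kg·m².
Taking A's sense as positive: L = (1.734)(4.22) = 7.315 kg·m²·rev/s.
Combined I = 1.734 + 0.5418 = 2.275 kg·m².
ω_f = L / I = 7.315 / 2.275 = 3.215 rev/s.

|ω_f| ≈ 3.22 rev/s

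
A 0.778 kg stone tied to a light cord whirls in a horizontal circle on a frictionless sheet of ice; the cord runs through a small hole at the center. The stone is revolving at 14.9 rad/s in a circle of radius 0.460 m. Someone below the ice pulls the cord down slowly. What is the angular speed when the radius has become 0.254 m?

ω₂ ≈ 48.9 rad/s

The constraining force is radial, so m r² ω about the center is conserved.
ω₂ = ω₁ (r₁/r₂)² = (14.9)(0.460/0.254)² = 48.87 rad/s.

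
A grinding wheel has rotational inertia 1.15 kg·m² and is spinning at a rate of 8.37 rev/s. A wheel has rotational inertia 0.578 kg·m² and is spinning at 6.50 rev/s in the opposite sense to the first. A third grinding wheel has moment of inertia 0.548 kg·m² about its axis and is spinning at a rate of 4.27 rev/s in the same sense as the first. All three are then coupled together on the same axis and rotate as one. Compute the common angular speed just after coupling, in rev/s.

No external torque acts about the common axis, so total angular momentum is conserved.
Taking A's sense as positive: L = (1.150)(8.37) − (0.5780)(6.50) + (0.5480)(4.27) = 8.208 kg·m²·rev/s.
Combined I = 1.150 + 0.5780 + 0.5480 = 2.276 kg·m².
ω_f = L / I = 8.208 / 2.276 = 3.607 rev/s.

|ω_f| ≈ 3.61 rev/s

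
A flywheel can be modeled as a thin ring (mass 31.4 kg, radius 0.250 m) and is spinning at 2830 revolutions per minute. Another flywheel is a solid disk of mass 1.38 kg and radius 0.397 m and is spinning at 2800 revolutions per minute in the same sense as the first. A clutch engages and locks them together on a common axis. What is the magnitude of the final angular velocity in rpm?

|ω_f| ≈ 2830 rpm

No external torque acts about the common axis, so total angular momentum is conserved.
Moments of inertia: I_A = (31.4)(0.250)² = 1.962 kg·m²; I_B = ½(1.38)(0.397)² = 0.1088 kg·m².
Taking A's sense as positive: L = (1.962)(2830) + (0.1088)(2800) = 5858 kg·m²·rpm.
Combined I = 1.962 + 0.1088 = 2.071 kg·m².
ω_f = L / I = 5858 / 2.071 = 2828 rpm.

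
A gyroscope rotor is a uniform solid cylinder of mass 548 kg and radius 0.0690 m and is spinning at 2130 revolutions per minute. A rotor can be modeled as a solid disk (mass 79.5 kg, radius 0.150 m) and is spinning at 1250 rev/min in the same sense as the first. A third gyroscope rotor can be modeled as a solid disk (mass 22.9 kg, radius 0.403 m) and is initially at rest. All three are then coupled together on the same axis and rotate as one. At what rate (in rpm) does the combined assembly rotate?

|ω_f| ≈ 960 rpm

No external torque acts about the common axis, so total angular momentum is conserved.
Moments of inertia: I_A = ½(548)(0.0690)² = 1.305 kg·m²; I_B = ½(79.5)(0.150)² = 0.8944 kg·m²; I_C = ½(22.9)(0.403)² = 1.860 kg·m².
Taking A's sense as positive: L = (1.305)(2130) + (0.8944)(1250) = 3897 kg·m²·rpm.
Combined I = 1.305 + 0.8944 + 1.860 = 4.058 kg·m².
ω_f = L / I = 3897 / 4.058 = 960.1 rpm.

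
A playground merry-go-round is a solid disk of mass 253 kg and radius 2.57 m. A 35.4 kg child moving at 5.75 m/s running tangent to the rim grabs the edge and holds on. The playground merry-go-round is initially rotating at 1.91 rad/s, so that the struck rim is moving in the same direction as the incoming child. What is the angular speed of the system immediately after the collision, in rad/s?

|ω_f| ≈ 1.98 rad/s

The axle reaction passes through the axle and exerts no torque about it; angular momentum about the axle is conserved through the impact.
I_p = ½(253)(2.57)² = 835.5 kg·m². Taking the sense of the child's angular momentum as positive, L_{child} = m v R = (35.4)(5.75)(2.57) = 523.1 kg·m²/s.
L_i = +I_p ω_p + m v R = +(835.5)(1.91) + 523.1 = 2119 kg·m²/s.
After sticking, I_f = I_p + m R² = 835.5 + (35.4)(2.57)² = 1069 kg·m².
ω_f = L_i / I_f = 2119 / 1069 = 1.982 rad/s.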